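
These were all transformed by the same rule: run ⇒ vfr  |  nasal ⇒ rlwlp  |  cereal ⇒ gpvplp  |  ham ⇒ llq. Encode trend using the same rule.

The shift depends on letter class: consonant r→v is +4, but vowel u→f is +11. Vowels shift forward by 11 and consonants shift forward by 4.
Applying it to trend: t(cons)+4=x, r(cons)+4=v, e(vowel)+11=p, n(cons)+4=r, d(cons)+4=h.

xvprh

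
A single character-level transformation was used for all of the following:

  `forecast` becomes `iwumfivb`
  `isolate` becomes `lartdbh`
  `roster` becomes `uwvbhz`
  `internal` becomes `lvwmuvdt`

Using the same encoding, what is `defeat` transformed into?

Shifts by position in forecast: pos 0: f→i (+3), pos 1: o→w (+8), pos 2: r→u (+3), pos 3: e→m (+8) — repeating every 2. The shifts repeat in a cycle of length 2: positions 0,1,… shift by +3, +8, then the pattern repeats.
On defeat: d+3=g, e+8=m, f+3=i, e+8=m, a+3=d, t+8=b.

gmimdb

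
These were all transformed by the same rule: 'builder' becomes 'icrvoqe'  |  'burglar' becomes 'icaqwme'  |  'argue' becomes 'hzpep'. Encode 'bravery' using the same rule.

In builder: b→i is +7, u→c is +8, i→r is +9, l→v is +10 — the shift increases by 1 each position. Letter i (0-indexed) is shifted by i+7, so successive shifts are 7, 8, 9, ….
Applying it to bravery: b+7=i, r+8=z, a+9=j, v+10=f, e+11=p, r+12=d, y+13=l.

izjfpdl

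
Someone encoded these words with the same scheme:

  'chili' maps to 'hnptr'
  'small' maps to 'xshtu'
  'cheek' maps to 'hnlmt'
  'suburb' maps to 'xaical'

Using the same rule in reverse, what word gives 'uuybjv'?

portal

The shift increases by 1 at each position, starting from +5: 5, 6, 7, ….
Undoing it on uuybjv: u−5=p, u−6=o, y−7=r, b−8=t, j−9=a, v−10=l.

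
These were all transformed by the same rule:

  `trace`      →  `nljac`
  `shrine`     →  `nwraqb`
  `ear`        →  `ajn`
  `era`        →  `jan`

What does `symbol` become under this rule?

uxkvhb

The output letters match the input read backwards, each shifted +9: trace reversed is ecart. The word is reversed, then every letter is shifted forward by 9.
Applying it to symbol: reverse → lobmys; then shift: l+9=u, o+9=x, b+9=k, m+9=v, y+9=h, s+9=b.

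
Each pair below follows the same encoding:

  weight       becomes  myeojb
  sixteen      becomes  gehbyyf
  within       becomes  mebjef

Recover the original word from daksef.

w(22)→m(12) and e(4)→y(24) fit y≡21x+18 (mod 26); the inverse of 21 mod 26 is 5. This is an affine cipher: with a=0,…,z=25, each position x becomes (21x+18) mod 26.
Undoing it on daksef: d(3)→5·(3−18)≡3=d; a(0)→5·(0−18)≡14=o; k(10)→5·(10−18)≡12=m; s(18)→5·(18−18)≡0=a; e(4)→5·(4−18)≡8=i; f(5)→5·(5−18)≡13=n (all mod 26).

domain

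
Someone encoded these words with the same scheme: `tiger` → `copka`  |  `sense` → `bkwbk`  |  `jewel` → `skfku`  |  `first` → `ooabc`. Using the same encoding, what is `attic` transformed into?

The shift depends on letter class: consonant t→c is +9, but vowel i→o is +6. Two shifts are in play — +6 for a/e/i/o/u, +9 for every other letter.
For attic: a(vowel)+6=g, t(cons)+9=c, t(cons)+9=c, i(vowel)+6=o, c(cons)+9=l.

gccol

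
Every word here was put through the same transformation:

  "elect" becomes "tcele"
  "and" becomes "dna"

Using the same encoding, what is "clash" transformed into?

The output letters match the input read backwards: elect reversed is tcele. It's just the letters in reverse order.
On clash: reverse → hsalc.

hsalc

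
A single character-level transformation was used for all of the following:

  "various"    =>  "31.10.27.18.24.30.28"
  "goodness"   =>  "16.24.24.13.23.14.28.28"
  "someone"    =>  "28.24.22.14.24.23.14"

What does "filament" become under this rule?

15.18.21.10.22.14.23.29

The number is (letter's place in the alphabet, a=1) + 9.
On filament: f=6→15, i=9→18, l=12→21, a=1→10, m=13→22, e=5→14, n=14→23, t=20→29.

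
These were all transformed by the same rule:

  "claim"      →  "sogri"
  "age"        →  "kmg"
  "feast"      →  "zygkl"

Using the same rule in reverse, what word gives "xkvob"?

The output letters match the input read backwards, each shifted +6: claim reversed is mialc. The word is reversed, then every letter is shifted forward by 6.
Decoding xkvob: shift back: x−6=r, k−6=e, v−6=p, o−6=i, b−6=v → repiv; then reverse → viper.

viper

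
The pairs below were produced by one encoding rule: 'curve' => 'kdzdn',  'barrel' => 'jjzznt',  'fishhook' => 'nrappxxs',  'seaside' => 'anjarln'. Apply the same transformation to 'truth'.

bzdbp

Vowels shift forward by 9 and consonants shift forward by 8.
Applying it to truth: t(cons)+8=b, r(cons)+8=z, u(vowel)+9=d, t(cons)+8=b, h(cons)+8=p.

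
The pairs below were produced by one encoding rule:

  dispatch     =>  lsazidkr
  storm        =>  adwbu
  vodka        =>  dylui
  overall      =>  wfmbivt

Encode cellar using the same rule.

It's a Vigenère-style cipher with numeric key [8,10]: position i shifts by key[i mod 2].
For cellar: c+8=k, e+10=o, l+8=t, l+10=v, a+8=i, r+10=b.

kotvib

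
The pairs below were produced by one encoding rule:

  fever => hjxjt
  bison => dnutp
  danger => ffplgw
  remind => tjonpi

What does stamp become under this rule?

Shifts by position in fever: pos 0: f→h (+2), pos 1: e→j (+5), pos 2: v→x (+2), pos 3: e→j (+5) — repeating every 2. The shifts repeat in a cycle of length 2: positions 0,1,… shift by +2, +5, then the pattern repeats.
Applying it to stamp: s+2=u, t+5=y, a+2=c, m+5=r, p+2=r.

uycrr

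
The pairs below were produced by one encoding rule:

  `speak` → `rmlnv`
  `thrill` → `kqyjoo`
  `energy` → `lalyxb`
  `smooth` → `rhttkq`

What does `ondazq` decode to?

launch

s(18)→r(17) and p(15)→m(12) fit y≡19x+13 (mod 26); the inverse of 19 mod 26 is 11. This is an affine cipher: with a=0,…,z=25, each position x becomes (19x+13) mod 26.
Undoing it on ondazq: o(14)→11·(14−13)≡11=l; n(13)→11·(13−13)≡0=a; d(3)→11·(3−13)≡20=u; a(0)→11·(0−13)≡13=n; z(25)→11·(25−13)≡2=c; q(16)→11·(16−13)≡7=h (all mod 26).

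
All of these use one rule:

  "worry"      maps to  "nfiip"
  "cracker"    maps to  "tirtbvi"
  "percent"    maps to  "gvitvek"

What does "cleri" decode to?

lunar

Compare letters: w→n is +17, o→f is +17, r→i is +17 — a constant shift. This is a Caesar cipher with shift 17.
Reversing it on cleri: c−17=l, l−17=u, e−17=n, r−17=a, i−17=r.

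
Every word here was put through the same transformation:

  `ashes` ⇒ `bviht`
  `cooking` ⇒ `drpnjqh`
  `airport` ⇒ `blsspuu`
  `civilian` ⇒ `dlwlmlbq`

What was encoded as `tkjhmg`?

shield

Shifts by position in ashes: pos 0: a→b (+1), pos 1: s→v (+3), pos 2: h→i (+1), pos 3: e→h (+3) — repeating every 2. It's a Vigenère-style cipher with numeric key [1,3]: position i shifts by key[i mod 2].
Decoding tkjhmg: t−1=s, k−3=h, j−1=i, h−3=e, m−1=l, g−3=d.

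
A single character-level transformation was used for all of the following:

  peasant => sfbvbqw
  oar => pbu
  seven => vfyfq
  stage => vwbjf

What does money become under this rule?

The shift depends on letter class: consonant p→s is +3, but vowel e→f is +1. The rule splits by letter class: vowels +1, consonants +3.
For money: m(cons)+3=p, o(vowel)+1=p, n(cons)+3=q, e(vowel)+1=f, y(cons)+3=b.

ppqfb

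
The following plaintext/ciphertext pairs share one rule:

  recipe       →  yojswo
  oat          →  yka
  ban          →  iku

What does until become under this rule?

The shift depends on letter class: consonant r→y is +7, but vowel e→o is +10. Two shifts are in play — +10 for a/e/i/o/u, +7 for every other letter.
For until: u(vowel)+10=e, n(cons)+7=u, t(cons)+7=a, i(vowel)+10=s, l(cons)+7=s.

euass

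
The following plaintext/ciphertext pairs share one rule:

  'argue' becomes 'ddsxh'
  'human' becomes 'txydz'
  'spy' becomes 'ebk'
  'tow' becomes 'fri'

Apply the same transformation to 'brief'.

ndlhr

The shift depends on letter class: consonant r→d is +12, but vowel a→d is +3. Two shifts are in play — +3 for a/e/i/o/u, +12 for every other letter.
For brief: b(cons)+12=n, r(cons)+12=d, i(vowel)+3=l, e(vowel)+3=h, f(cons)+12=r.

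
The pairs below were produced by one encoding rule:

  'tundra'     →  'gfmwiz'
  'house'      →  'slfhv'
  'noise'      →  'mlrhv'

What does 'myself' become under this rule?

nbhvou

Each pair mirrors across the alphabet (t↔g, u↔f, n↔m): positions sum to 25. Letters are reflected about the middle of the alphabet (position → 25−position): Atbash.
For myself: m↔n, y↔b, s↔h, e↔v, l↔o, f↔u.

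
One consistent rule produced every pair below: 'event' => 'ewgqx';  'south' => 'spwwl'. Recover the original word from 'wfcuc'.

weary

In event: e→e is +0, v→w is +1, e→g is +2, n→q is +3 — the shift increases by 1 each position. Each letter shifts forward by its position index (0, 1, 2, …) — the shift grows by one for each successive letter.
Undoing it on wfcuc: w−0=w, f−1=e, c−2=a, u−3=r, c−4=y.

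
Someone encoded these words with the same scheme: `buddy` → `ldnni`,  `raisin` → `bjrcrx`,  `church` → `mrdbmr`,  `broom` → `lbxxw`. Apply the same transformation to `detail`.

The shift depends on letter class: consonant b→l is +10, but vowel u→d is +9. The rule splits by letter class: vowels +9, consonants +10.
Applying it to detail: d(cons)+10=n, e(vowel)+9=n, t(cons)+10=d, a(vowel)+9=j, i(vowel)+9=r, l(cons)+10=v.

nndjrv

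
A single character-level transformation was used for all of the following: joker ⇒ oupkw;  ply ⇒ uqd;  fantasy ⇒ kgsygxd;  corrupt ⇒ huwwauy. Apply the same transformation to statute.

Vowels shift forward by 6 and consonants shift forward by 5.
Applying it to statute: s(cons)+5=x, t(cons)+5=y, a(vowel)+6=g, t(cons)+5=y, u(vowel)+6=a, t(cons)+5=y, e(vowel)+6=k.

xygyayk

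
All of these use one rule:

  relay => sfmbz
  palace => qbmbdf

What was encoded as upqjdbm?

topical

Compare letters: r→s is +1, e→f is +1, l→m is +1 — a constant shift. Every letter moves 1 place later in the alphabet, wrapping around z→a.
Decoding upqjdbm: u−1=t, p−1=o, q−1=p, j−1=i, d−1=c, b−1=a, m−1=l.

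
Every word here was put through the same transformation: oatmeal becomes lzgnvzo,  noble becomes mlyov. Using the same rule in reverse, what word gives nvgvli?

Each pair mirrors across the alphabet (o↔l, a↔z, t↔g): positions sum to 25. This is the alphabet-reversal cipher (Atbash): a becomes z, b becomes y, etc.
Undoing it on nvgvli: n↔m, v↔e, g↔t, v↔e, l↔o, i↔r.

meteor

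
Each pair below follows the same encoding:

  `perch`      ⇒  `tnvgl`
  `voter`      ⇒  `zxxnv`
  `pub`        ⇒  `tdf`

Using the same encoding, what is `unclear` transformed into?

drgpnjv

The shift depends on letter class: consonant p→t is +4, but vowel e→n is +9. The rule splits by letter class: vowels +9, consonants +4.
On unclear: u(vowel)+9=d, n(cons)+4=r, c(cons)+4=g, l(cons)+4=p, e(vowel)+9=n, a(vowel)+9=j, r(cons)+4=v.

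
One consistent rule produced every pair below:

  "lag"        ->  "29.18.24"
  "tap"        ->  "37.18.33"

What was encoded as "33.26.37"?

pit

l is letter #12 and maps to 29: an offset of 17. Letters become their 1-based position plus 17 (so a→18, b→19, …).
Reversing it on 33.26.37: 33→(33−17)÷1=16=p, 26→(26−17)÷1=9=i, 37→(37−17)÷1=20=t.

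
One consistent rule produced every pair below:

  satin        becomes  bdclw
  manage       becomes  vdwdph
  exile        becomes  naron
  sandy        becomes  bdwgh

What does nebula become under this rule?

Shifts by position in satin: pos 0: s→b (+9), pos 1: a→d (+3), pos 2: t→c (+9), pos 3: i→l (+3) — repeating every 2. A repeating key of period 2 is used — shifts +9, +3 over and over.
On nebula: n+9=w, e+3=h, b+9=k, u+3=x, l+9=u, a+3=d.

whkxud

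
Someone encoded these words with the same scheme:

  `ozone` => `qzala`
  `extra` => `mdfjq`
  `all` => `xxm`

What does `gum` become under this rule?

ygs

The output letters match the input read backwards, each shifted +12: ozone reversed is enozo. Read the word backwards and shift each letter +12.
For gum: reverse → mug; then shift: m+12=y, u+12=g, g+12=s.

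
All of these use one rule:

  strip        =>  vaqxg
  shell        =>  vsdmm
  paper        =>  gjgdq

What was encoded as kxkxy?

vivid

s(18)→v(21) and t(19)→a(0) fit y≡5x+9 (mod 26); the inverse of 5 mod 26 is 21. Treating letters as 0–25, the rule is x ↦ 5x + 9 (mod 26).
Reversing it on kxkxy: k(10)→21·(10−9)≡21=v; x(23)→21·(23−9)≡8=i; k(10)→21·(10−9)≡21=v; x(23)→21·(23−9)≡8=i; y(24)→21·(24−9)≡3=d (all mod 26).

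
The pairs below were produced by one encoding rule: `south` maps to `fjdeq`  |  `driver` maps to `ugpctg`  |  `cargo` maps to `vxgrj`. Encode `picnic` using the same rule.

ipvkpv

s(18)→f(5) and o(14)→j(9) fit y≡25x+23 (mod 26); the inverse of 25 mod 26 is 25. This is an affine cipher: with a=0,…,z=25, each position x becomes (25x+23) mod 26.
Applying it to picnic: p(15)→25·15+23≡8=i; i(8)→25·8+23≡15=p; c(2)→25·2+23≡21=v; n(13)→25·13+23≡10=k; i(8)→25·8+23≡15=p; c(2)→25·2+23≡21=v (all mod 26).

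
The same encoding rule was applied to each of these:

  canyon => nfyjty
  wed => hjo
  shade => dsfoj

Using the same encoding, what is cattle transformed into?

nfeewj

The shift depends on letter class: consonant c→n is +11, but vowel a→f is +5. The rule splits by letter class: vowels +5, consonants +11.
On cattle: c(cons)+11=n, a(vowel)+5=f, t(cons)+11=e, t(cons)+11=e, l(cons)+11=w, e(vowel)+5=j.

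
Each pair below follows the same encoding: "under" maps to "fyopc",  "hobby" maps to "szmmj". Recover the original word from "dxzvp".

smoke

Compare letters: u→f is +11, n→y is +11, d→o is +11 — a constant shift. It's a constant shift of +11 (ROT11).
Reversing it on dxzvp: d−11=s, x−11=m, z−11=o, v−11=k, p−11=e.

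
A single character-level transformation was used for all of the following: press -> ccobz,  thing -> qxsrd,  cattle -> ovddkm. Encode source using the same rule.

The output letters match the input read backwards, each shifted +10: press reversed is sserp. Read the word backwards and shift each letter +10.
For source: reverse → ecruos; then shift: e+10=o, c+10=m, r+10=b, u+10=e, o+10=y, s+10=c.

ombeyc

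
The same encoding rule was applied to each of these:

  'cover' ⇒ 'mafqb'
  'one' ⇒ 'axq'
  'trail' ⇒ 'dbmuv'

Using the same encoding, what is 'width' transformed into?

The shift depends on letter class: consonant c→m is +10, but vowel o→a is +12. Vowels shift forward by 12 and consonants shift forward by 10.
On width: w(cons)+10=g, i(vowel)+12=u, d(cons)+10=n, t(cons)+10=d, h(cons)+10=r.

gundr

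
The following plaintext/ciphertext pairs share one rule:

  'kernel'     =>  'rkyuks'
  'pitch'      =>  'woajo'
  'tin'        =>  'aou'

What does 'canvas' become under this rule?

The shift depends on letter class: consonant k→r is +7, but vowel e→k is +6. Vowels shift forward by 6 and consonants shift forward by 7.
Applying it to canvas: c(cons)+7=j, a(vowel)+6=g, n(cons)+7=u, v(cons)+7=c, a(vowel)+6=g, s(cons)+7=z.

jgucgz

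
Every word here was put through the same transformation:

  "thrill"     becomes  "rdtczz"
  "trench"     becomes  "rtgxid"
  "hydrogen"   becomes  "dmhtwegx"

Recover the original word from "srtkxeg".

Treating letters as 0–25, the rule is x ↦ 25x + 10 (mod 26).
Decoding srtkxeg: s(18)→25·(18−10)≡18=s; r(17)→25·(17−10)≡19=t; t(19)→25·(19−10)≡17=r; k(10)→25·(10−10)≡0=a; x(23)→25·(23−10)≡13=n; e(4)→25·(4−10)≡6=g; g(6)→25·(6−10)≡4=e (all mod 26).

strange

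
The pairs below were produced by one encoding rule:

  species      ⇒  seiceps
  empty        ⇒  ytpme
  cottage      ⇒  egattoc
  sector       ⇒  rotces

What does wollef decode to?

The word is simply reversed.
Undoing it on wollef: then reverse → fellow.

fellow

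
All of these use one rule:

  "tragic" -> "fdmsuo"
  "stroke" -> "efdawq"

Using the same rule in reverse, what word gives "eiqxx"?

swell

Compare letters: t→f is +12, r→d is +12, a→m is +12 — a constant shift. It's a constant shift of +12 (ROT12).
Undoing it on eiqxx: e−12=s, i−12=w, q−12=e, x−12=l, x−12=l.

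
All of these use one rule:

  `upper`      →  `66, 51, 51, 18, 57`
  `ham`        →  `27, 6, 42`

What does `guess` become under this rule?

24, 66, 18, 60, 60

u(#21)→66 and p(#16)→51: differences scale by 3, so n = 3·pos + 3. With a=1..z=26, the number is 3·pos + 3.
On guess: g=7→24, u=21→66, e=5→18, s=19→60, s=19→60.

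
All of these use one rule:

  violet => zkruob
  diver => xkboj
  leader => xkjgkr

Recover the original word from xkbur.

The output letters match the input read backwards, each shifted +6: violet reversed is teloiv. Read the word backwards and shift each letter +6.
Reversing it on xkbur: shift back: x−6=r, k−6=e, b−6=v, u−6=o, r−6=l → revol; then reverse → lover.

lover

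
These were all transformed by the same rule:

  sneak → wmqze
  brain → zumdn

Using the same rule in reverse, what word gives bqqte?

The output letters match the input read backwards, each shifted +12: sneak reversed is kaens. Two steps: reverse the string, then apply a Caesar shift of +12.
Decoding bqqte: shift back: b−12=p, q−12=e, q−12=e, t−12=h, e−12=s → peehs; then reverse → sheep.

sheep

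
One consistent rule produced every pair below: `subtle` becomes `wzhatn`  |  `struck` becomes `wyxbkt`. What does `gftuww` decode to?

Each letter shifts forward by (position + 4), i.e. 4, 5, 6, … — the shift grows by one for each successive letter.
Undoing it on gftuww: g−4=c, f−5=a, t−6=n, u−7=n, w−8=o, w−9=n.

cannon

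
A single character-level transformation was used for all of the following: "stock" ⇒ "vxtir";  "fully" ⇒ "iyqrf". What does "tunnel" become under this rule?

wystlt

In stock: s→v is +3, t→x is +4, o→t is +5, c→i is +6 — the shift increases by 1 each position. The shift increases by 1 at each position, starting from +3: 3, 4, 5, ….
Applying it to tunnel: t+3=w, u+4=y, n+5=s, n+6=t, e+7=l, l+8=t.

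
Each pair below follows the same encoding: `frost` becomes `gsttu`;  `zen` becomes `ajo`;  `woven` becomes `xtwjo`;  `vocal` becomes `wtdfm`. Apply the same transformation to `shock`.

The shift depends on letter class: consonant f→g is +1, but vowel o→t is +5. The rule splits by letter class: vowels +5, consonants +1.
For shock: s(cons)+1=t, h(cons)+1=i, o(vowel)+5=t, c(cons)+1=d, k(cons)+1=l.

titdl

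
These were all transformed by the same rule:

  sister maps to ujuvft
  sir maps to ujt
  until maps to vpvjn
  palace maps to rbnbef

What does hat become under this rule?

The shift depends on letter class: consonant s→u is +2, but vowel i→j is +1. Vowels shift forward by 1 and consonants shift forward by 2.
For hat: h(cons)+2=j, a(vowel)+1=b, t(cons)+2=v.

jbv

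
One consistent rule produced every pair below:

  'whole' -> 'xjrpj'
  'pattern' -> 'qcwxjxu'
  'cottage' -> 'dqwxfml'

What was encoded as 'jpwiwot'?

interim

In whole: w→x is +1, h→j is +2, o→r is +3, l→p is +4 — the shift increases by 1 each position. The shift increases by 1 at each position, starting from +1: 1, 2, 3, ….
Reversing it on jpwiwot: j−1=i, p−2=n, w−3=t, i−4=e, w−5=r, o−6=i, t−7=m.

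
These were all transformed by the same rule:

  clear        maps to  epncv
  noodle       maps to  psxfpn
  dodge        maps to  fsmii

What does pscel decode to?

The shifts repeat in a cycle of length 3: positions 0,1,… shift by +2, +4, +9, then the pattern repeats.
Reversing it on pscel: p−2=n, s−4=o, c−9=t, e−2=c, l−4=h.

notch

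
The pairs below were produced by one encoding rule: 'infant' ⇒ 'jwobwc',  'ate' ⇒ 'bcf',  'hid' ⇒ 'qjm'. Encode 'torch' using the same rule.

cpalq

The shift depends on letter class: consonant n→w is +9, but vowel i→j is +1. Two shifts are in play — +1 for a/e/i/o/u, +9 for every other letter.
Applying it to torch: t(cons)+9=c, o(vowel)+1=p, r(cons)+9=a, c(cons)+9=l, h(cons)+9=q.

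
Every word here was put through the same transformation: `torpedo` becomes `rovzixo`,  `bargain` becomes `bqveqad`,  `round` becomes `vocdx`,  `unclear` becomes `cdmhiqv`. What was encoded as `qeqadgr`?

against

t(19)→r(17) and o(14)→o(14) fit y≡11x+16 (mod 26); the inverse of 11 mod 26 is 19. Each letter's alphabet position (a=0..z=25) is mapped through 11·x+16 mod 26 — an affine cipher.
Decoding qeqadgr: q(16)→19·(16−16)≡0=a; e(4)→19·(4−16)≡6=g; q(16)→19·(16−16)≡0=a; a(0)→19·(0−16)≡8=i; d(3)→19·(3−16)≡13=n; g(6)→19·(6−16)≡18=s; r(17)→19·(17−16)≡19=t (all mod 26).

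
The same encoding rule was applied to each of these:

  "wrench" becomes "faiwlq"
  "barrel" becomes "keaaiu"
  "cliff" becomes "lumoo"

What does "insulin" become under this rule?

The shift depends on letter class: consonant w→f is +9, but vowel e→i is +4. The rule splits by letter class: vowels +4, consonants +9.
On insulin: i(vowel)+4=m, n(cons)+9=w, s(cons)+9=b, u(vowel)+4=y, l(cons)+9=u, i(vowel)+4=m, n(cons)+9=w.

mwbyumw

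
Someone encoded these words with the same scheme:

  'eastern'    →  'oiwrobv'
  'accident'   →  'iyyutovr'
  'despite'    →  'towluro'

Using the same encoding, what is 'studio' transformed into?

This is an affine cipher: with a=0,…,z=25, each position x becomes (21x+8) mod 26.
For studio: s(18)→21·18+8≡22=w; t(19)→21·19+8≡17=r; u(20)→21·20+8≡12=m; d(3)→21·3+8≡19=t; i(8)→21·8+8≡20=u; o(14)→21·14+8≡16=q (all mod 26).

wrmtuq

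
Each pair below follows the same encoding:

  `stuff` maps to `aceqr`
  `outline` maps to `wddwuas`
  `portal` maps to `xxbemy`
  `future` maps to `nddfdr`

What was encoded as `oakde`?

In stuff: s→a is +8, t→c is +9, u→e is +10, f→q is +11 — the shift increases by 1 each position. The shift increases by 1 at each position, starting from +8: 8, 9, 10, ….
Undoing it on oakde: o−8=g, a−9=r, k−10=a, d−11=s, e−12=s.

grass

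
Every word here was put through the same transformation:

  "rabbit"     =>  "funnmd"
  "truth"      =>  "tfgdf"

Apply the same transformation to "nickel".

xqwouz

Two steps: reverse the string, then apply a Caesar shift of +12.
Applying it to nickel: reverse → lekcin; then shift: l+12=x, e+12=q, k+12=w, c+12=o, i+12=u, n+12=z.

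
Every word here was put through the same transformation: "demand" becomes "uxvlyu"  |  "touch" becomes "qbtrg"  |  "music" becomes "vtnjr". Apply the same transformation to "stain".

nqljy

d(3)→u(20) and e(4)→x(23) fit y≡3x+11 (mod 26); the inverse of 3 mod 26 is 9. Each letter's alphabet position (a=0..z=25) is mapped through 3·x+11 mod 26 — an affine cipher.
For stain: s(18)→3·18+11≡13=n; t(19)→3·19+11≡16=q; a(0)→3·0+11≡11=l; i(8)→3·8+11≡9=j; n(13)→3·13+11≡24=y (all mod 26).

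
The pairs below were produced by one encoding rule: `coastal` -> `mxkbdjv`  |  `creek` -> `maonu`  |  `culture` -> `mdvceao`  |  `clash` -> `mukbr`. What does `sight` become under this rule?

crqqd

Shifts by position in coastal: pos 0: c→m (+10), pos 1: o→x (+9), pos 2: a→k (+10), pos 3: s→b (+9) — repeating every 2. It's a Vigenère-style cipher with numeric key [10,9]: position i shifts by key[i mod 2].
On sight: s+10=c, i+9=r, g+10=q, h+9=q, t+10=d.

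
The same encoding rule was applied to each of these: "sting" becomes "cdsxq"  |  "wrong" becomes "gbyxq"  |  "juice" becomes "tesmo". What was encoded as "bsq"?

Compare letters: s→c is +10, t→d is +10, i→s is +10 — a constant shift. Each letter is shifted forward by 10 in the alphabet (a Caesar shift of +10).
Reversing it on bsq: b−10=r, s−10=i, q−10=g.

rig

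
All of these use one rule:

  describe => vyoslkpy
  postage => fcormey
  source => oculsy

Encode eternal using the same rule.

d(3)→v(21) and e(4)→y(24) fit y≡3x+12 (mod 26); the inverse of 3 mod 26 is 9. This is an affine cipher: with a=0,…,z=25, each position x becomes (3x+12) mod 26.
On eternal: e(4)→3·4+12≡24=y; t(19)→3·19+12≡17=r; e(4)→3·4+12≡24=y; r(17)→3·17+12≡11=l; n(13)→3·13+12≡25=z; a(0)→3·0+12≡12=m; l(11)→3·11+12≡19=t (all mod 26).

yrylzmt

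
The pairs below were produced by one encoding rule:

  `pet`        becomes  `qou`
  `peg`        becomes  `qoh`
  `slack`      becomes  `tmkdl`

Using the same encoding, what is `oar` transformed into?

The shift depends on letter class: consonant p→q is +1, but vowel e→o is +10. Vowels shift forward by 10 and consonants shift forward by 1.
For oar: o(vowel)+10=y, a(vowel)+10=k, r(cons)+1=s.

yks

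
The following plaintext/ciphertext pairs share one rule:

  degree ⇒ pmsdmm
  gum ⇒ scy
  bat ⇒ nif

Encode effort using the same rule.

The shift depends on letter class: consonant d→p is +12, but vowel e→m is +8. Vowels shift forward by 8 and consonants shift forward by 12.
On effort: e(vowel)+8=m, f(cons)+12=r, f(cons)+12=r, o(vowel)+8=w, r(cons)+12=d, t(cons)+12=f.

mrrwdf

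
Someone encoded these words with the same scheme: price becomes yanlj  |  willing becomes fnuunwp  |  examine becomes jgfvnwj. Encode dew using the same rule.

mjf

The shift depends on letter class: consonant p→y is +9, but vowel i→n is +5. Two shifts are in play — +5 for a/e/i/o/u, +9 for every other letter.
For dew: d(cons)+9=m, e(vowel)+5=j, w(cons)+9=f.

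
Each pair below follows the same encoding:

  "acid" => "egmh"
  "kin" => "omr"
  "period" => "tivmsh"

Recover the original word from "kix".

get

Every letter moves 4 places later in the alphabet, wrapping around z→a.
Reversing it on kix: k−4=g, i−4=e, x−4=t.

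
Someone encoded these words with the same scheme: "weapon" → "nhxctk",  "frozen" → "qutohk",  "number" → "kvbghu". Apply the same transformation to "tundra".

mvkyux

w(22)→n(13) and e(4)→h(7) fit y≡9x+23 (mod 26); the inverse of 9 mod 26 is 3. Treating letters as 0–25, the rule is x ↦ 9x + 23 (mod 26).
For tundra: t(19)→9·19+23≡12=m; u(20)→9·20+23≡21=v; n(13)→9·13+23≡10=k; d(3)→9·3+23≡24=y; r(17)→9·17+23≡20=u; a(0)→9·0+23≡23=x (all mod 26).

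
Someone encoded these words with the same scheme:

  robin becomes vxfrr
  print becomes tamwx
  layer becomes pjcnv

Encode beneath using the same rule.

fnrnecl

Shifts by position in robin: pos 0: r→v (+4), pos 1: o→x (+9), pos 2: b→f (+4), pos 3: i→r (+9) — repeating every 2. It's a Vigenère-style cipher with numeric key [4,9]: position i shifts by key[i mod 2].
On beneath: b+4=f, e+9=n, n+4=r, e+9=n, a+4=e, t+9=c, h+4=l.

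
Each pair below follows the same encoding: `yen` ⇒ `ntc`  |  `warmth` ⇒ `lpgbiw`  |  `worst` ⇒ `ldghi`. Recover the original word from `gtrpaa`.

recall

Compare letters: y→n is +15, e→t is +15, n→c is +15 — a constant shift. This is a Caesar cipher with shift 15.
Decoding gtrpaa: g−15=r, t−15=e, r−15=c, p−15=a, a−15=l, a−15=l.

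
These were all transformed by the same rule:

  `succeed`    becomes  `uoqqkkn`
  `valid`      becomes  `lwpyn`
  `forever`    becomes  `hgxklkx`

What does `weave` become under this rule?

s(18)→u(20) and u(20)→o(14) fit y≡23x+22 (mod 26); the inverse of 23 mod 26 is 17. Each letter's alphabet position (a=0..z=25) is mapped through 23·x+22 mod 26 — an affine cipher.
Applying it to weave: w(22)→23·22+22≡8=i; e(4)→23·4+22≡10=k; a(0)→23·0+22≡22=w; v(21)→23·21+22≡11=l; e(4)→23·4+22≡10=k (all mod 26).

ikwlk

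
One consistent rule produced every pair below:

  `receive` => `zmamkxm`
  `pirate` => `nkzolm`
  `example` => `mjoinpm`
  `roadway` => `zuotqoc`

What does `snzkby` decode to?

spring

This is an affine cipher: with a=0,…,z=25, each position x becomes (19x+14) mod 26.
Decoding snzkby: s(18)→11·(18−14)≡18=s; n(13)→11·(13−14)≡15=p; z(25)→11·(25−14)≡17=r; k(10)→11·(10−14)≡8=i; b(1)→11·(1−14)≡13=n; y(24)→11·(24−14)≡6=g (all mod 26).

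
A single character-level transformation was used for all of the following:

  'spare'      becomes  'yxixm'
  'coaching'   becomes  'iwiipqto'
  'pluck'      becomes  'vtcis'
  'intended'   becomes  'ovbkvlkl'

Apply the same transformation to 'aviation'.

gdqgbquv

A repeating key of period 3 is used — shifts +6, +8, +8 over and over.
On aviation: a+6=g, v+8=d, i+8=q, a+6=g, t+8=b, i+8=q, o+6=u, n+8=v.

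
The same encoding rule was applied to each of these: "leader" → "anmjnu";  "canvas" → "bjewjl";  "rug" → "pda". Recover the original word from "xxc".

too

The output letters match the input read backwards, each shifted +9: leader reversed is redael. Two steps: reverse the string, then apply a Caesar shift of +9.
Undoing it on xxc: shift back: x−9=o, x−9=o, c−9=t → oot; then reverse → too.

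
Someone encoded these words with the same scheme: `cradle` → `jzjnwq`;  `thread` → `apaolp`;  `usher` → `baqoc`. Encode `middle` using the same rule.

In cradle: c→j is +7, r→z is +8, a→j is +9, d→n is +10 — the shift increases by 1 each position. The shift increases by 1 at each position, starting from +7: 7, 8, 9, ….
For middle: m+7=t, i+8=q, d+9=m, d+10=n, l+11=w, e+12=q.

tqmnwq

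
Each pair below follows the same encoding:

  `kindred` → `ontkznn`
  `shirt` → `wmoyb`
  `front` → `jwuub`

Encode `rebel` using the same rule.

The shift increases by 1 at each position, starting from +4: 4, 5, 6, ….
Applying it to rebel: r+4=v, e+5=j, b+6=h, e+7=l, l+8=t.

vjhlt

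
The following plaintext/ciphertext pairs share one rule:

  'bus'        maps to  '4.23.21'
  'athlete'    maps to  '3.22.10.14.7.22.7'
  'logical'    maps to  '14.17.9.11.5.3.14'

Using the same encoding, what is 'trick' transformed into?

b is letter #2 and maps to 4: an offset of 2. Letters become their 1-based position plus 2 (so a→3, b→4, …).
Applying it to trick: t=20→22, r=18→20, i=9→11, c=3→5, k=11→13.

22.20.11.5.13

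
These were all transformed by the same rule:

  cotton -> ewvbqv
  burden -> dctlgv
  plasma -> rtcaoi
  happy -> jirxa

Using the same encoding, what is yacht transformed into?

Shifts by position in cotton: pos 0: c→e (+2), pos 1: o→w (+8), pos 2: t→v (+2), pos 3: t→b (+8) — repeating every 2. A repeating key of period 2 is used — shifts +2, +8 over and over.
Applying it to yacht: y+2=a, a+8=i, c+2=e, h+8=p, t+2=v.

aiepv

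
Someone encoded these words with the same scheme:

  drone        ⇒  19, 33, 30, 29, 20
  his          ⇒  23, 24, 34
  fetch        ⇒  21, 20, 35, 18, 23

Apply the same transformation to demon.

d is letter #4 and maps to 19: an offset of 15. Letters become their 1-based position plus 15 (so a→16, b→17, …).
Applying it to demon: d=4→19, e=5→20, m=13→28, o=15→30, n=14→29.

19, 20, 28, 30, 29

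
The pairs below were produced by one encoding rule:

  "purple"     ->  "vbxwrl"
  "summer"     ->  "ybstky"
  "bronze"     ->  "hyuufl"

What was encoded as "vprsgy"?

Shifts by position in purple: pos 0: p→v (+6), pos 1: u→b (+7), pos 2: r→x (+6), pos 3: p→w (+7) — repeating every 2. The shifts repeat in a cycle of length 2: positions 0,1,… shift by +6, +7, then the pattern repeats.
Reversing it on vprsgy: v−6=p, p−7=i, r−6=l, s−7=l, g−6=a, y−7=r.

pillar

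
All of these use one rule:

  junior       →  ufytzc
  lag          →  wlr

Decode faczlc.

uproar

Every letter moves 11 places later in the alphabet, wrapping around z→a.
Reversing it on faczlc: f−11=u, a−11=p, c−11=r, z−11=o, l−11=a, c−11=r.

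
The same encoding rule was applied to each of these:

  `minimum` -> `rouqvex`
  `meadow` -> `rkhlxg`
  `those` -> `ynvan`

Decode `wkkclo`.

In minimum: m→r is +5, i→o is +6, n→u is +7, i→q is +8 — the shift increases by 1 each position. Letter i (0-indexed) is shifted by i+5, so successive shifts are 5, 6, 7, ….
Undoing it on wkkclo: w−5=r, k−6=e, k−7=d, c−8=u, l−9=c, o−10=e.

reduce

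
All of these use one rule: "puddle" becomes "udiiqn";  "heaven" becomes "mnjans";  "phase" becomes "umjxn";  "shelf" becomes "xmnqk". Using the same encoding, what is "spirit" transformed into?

xurwry

The shift depends on letter class: consonant p→u is +5, but vowel u→d is +9. Two shifts are in play — +9 for a/e/i/o/u, +5 for every other letter.
Applying it to spirit: s(cons)+5=x, p(cons)+5=u, i(vowel)+9=r, r(cons)+5=w, i(vowel)+9=r, t(cons)+5=y.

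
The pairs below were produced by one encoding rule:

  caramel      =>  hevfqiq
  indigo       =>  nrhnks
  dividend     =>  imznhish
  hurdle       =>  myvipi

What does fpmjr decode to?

alien

Shifts by position in caramel: pos 0: c→h (+5), pos 1: a→e (+4), pos 2: r→v (+4), pos 3: a→f (+5), pos 4: m→q (+4), pos 5: e→i (+4) — repeating every 3. A repeating key of period 3 is used — shifts +5, +4, +4 over and over.
Reversing it on fpmjr: f−5=a, p−4=l, m−4=i, j−5=e, r−4=n.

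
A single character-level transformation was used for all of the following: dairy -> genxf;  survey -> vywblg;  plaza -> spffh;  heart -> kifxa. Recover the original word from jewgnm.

garage

In dairy: d→g is +3, a→e is +4, i→n is +5, r→x is +6 — the shift increases by 1 each position. The shift increases by 1 at each position, starting from +3: 3, 4, 5, ….
Reversing it on jewgnm: j−3=g, e−4=a, w−5=r, g−6=a, n−7=g, m−8=e.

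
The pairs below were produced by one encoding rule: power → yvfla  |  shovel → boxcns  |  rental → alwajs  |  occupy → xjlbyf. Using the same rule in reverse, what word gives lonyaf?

cherry

Shifts by position in power: pos 0: p→y (+9), pos 1: o→v (+7), pos 2: w→f (+9), pos 3: e→l (+7) — repeating every 2. It's a Vigenère-style cipher with numeric key [9,7]: position i shifts by key[i mod 2].
Reversing it on lonyaf: l−9=c, o−7=h, n−9=e, y−7=r, a−9=r, f−7=y.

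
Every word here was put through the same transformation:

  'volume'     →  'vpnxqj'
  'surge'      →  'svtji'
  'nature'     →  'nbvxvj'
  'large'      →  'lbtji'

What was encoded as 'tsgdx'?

In volume: v→v is +0, o→p is +1, l→n is +2, u→x is +3 — the shift increases by 1 each position. Letter i (0-indexed) is shifted by i+0, so successive shifts are 0, 1, 2, ….
Decoding tsgdx: t−0=t, s−1=r, g−2=e, d−3=a, x−4=t.

treat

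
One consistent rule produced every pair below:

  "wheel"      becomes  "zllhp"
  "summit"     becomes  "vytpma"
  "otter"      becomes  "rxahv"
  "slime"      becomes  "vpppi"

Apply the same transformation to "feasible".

iihvmioi

Shifts by position in wheel: pos 0: w→z (+3), pos 1: h→l (+4), pos 2: e→l (+7), pos 3: e→h (+3), pos 4: l→p (+4) — repeating every 3. A repeating key of period 3 is used — shifts +3, +4, +7 over and over.
On feasible: f+3=i, e+4=i, a+7=h, s+3=v, i+4=m, b+7=i, l+3=o, e+4=i.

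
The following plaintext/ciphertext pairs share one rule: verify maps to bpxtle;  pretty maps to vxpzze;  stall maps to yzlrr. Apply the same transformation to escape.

pyilvp

The shift depends on letter class: consonant v→b is +6, but vowel e→p is +11. Vowels shift forward by 11 and consonants shift forward by 6.
On escape: e(vowel)+11=p, s(cons)+6=y, c(cons)+6=i, a(vowel)+11=l, p(cons)+6=v, e(vowel)+11=p.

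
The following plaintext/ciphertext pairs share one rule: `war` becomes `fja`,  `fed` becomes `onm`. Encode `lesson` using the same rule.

unbbxw

Compare letters: w→f is +9, a→j is +9, r→a is +9 — a constant shift. It's a constant shift of +9 (ROT9).
On lesson: l+9=u, e+9=n, s+9=b, s+9=b, o+9=x, n+9=w.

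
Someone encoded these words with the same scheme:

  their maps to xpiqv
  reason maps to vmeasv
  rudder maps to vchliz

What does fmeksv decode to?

Shifts by position in their: pos 0: t→x (+4), pos 1: h→p (+8), pos 2: e→i (+4), pos 3: i→q (+8) — repeating every 2. A repeating key of period 2 is used — shifts +4, +8 over and over.
Decoding fmeksv: f−4=b, m−8=e, e−4=a, k−8=c, s−4=o, v−8=n.

beacon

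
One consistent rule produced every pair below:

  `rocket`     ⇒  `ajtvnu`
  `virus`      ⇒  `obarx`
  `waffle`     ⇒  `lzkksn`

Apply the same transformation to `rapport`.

Treating letters as 0–25, the rule is x ↦ 23x + 25 (mod 26).
For rapport: r(17)→23·17+25≡0=a; a(0)→23·0+25≡25=z; p(15)→23·15+25≡6=g; p(15)→23·15+25≡6=g; o(14)→23·14+25≡9=j; r(17)→23·17+25≡0=a; t(19)→23·19+25≡20=u (all mod 26).

azggjau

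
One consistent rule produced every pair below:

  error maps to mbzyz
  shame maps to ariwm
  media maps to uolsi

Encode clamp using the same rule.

kviwx

Shifts by position in error: pos 0: e→m (+8), pos 1: r→b (+10), pos 2: r→z (+8), pos 3: o→y (+10) — repeating every 2. The shifts repeat in a cycle of length 2: positions 0,1,… shift by +8, +10, then the pattern repeats.
On clamp: c+8=k, l+10=v, a+8=i, m+10=w, p+8=x.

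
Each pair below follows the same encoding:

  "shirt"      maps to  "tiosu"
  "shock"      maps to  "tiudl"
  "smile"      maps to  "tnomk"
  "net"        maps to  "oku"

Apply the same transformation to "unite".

The shift depends on letter class: consonant s→t is +1, but vowel i→o is +6. The rule splits by letter class: vowels +6, consonants +1.
On unite: u(vowel)+6=a, n(cons)+1=o, i(vowel)+6=o, t(cons)+1=u, e(vowel)+6=k.

aoouk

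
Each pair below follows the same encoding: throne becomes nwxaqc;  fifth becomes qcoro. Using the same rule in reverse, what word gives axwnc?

tenor

The output letters match the input read backwards, each shifted +9: throne reversed is enorht. The word is reversed, then every letter is shifted forward by 9.
Reversing it on axwnc: shift back: a−9=r, x−9=o, w−9=n, n−9=e, c−9=t → ronet; then reverse → tenor.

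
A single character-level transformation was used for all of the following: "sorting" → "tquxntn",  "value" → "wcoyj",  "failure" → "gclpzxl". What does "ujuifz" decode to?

In sorting: s→t is +1, o→q is +2, r→u is +3, t→x is +4 — the shift increases by 1 each position. The shift increases by 1 at each position, starting from +1: 1, 2, 3, ….
Undoing it on ujuifz: u−1=t, j−2=h, u−3=r, i−4=e, f−5=a, z−6=t.

threat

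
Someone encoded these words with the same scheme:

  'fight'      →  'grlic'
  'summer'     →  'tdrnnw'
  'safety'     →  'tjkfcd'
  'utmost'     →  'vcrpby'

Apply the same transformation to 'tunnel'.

udsonq

Shifts by position in fight: pos 0: f→g (+1), pos 1: i→r (+9), pos 2: g→l (+5), pos 3: h→i (+1), pos 4: t→c (+9) — repeating every 3. The shifts repeat in a cycle of length 3: positions 0,1,… shift by +1, +9, +5, then the pattern repeats.
For tunnel: t+1=u, u+9=d, n+5=s, n+1=o, e+9=n, l+5=q.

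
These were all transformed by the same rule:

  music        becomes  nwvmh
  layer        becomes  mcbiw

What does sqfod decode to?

rocky

In music: m→n is +1, u→w is +2, s→v is +3, i→m is +4 — the shift increases by 1 each position. The shift increases by 1 at each position, starting from +1: 1, 2, 3, ….
Undoing it on sqfod: s−1=r, q−2=o, f−3=c, o−4=k, d−5=y.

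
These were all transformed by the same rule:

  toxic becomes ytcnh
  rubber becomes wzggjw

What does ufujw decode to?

Compare letters: t→y is +5, o→t is +5, x→c is +5 — a constant shift. Each letter is shifted forward by 5 in the alphabet (a Caesar shift of +5).
Undoing it on ufujw: u−5=p, f−5=a, u−5=p, j−5=e, w−5=r.

paper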